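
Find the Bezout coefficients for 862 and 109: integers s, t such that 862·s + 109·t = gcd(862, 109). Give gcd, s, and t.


Euclidean algorithm on (862, 109) — divide until remainder is 0:
  862 = 7 · 109 + 99
  109 = 1 · 99 + 10
  99 = 9 · 10 + 9
  10 = 1 · 9 + 1
  9 = 9 · 1 + 0
gcd(862, 109) = 1.
Track Bezout coefficients alongside the remainders: start with r₀ = 862 = a·1 + b·0 (s = 1, t = 0) and r₁ = 109 = a·0 + b·1 (s = 0, t = 1); each new remainder r_{k+1} = r_{k-1} − q_k·r_k inherits s_{k+1} = s_{k-1} − q_k·s_k, t_{k+1} = t_{k-1} − q_k·t_k, so r_k = a·s_k + b·t_k at every step:
  q = 7: r = 99, s = 1 − 7·0 = 1, t = 0 − 7·1 = -7  (check: 862·1 + 109·(-7) = 99)
  q = 1: r = 10, s = 0 − 1·1 = -1, t = 1 − 1·(-7) = 8  (check: 862·(-1) + 109·8 = 10)
  q = 9: r = 9, s = 1 − 9·(-1) = 10, t = -7 − 9·8 = -79  (check: 862·10 + 109·(-79) = 9)
  q = 1: r = 1, s = -1 − 1·10 = -11, t = 8 − 1·(-79) = 87  (check: 862·(-11) + 109·87 = 1)
The row with r = 1 (the gcd) gives the Bezout coefficients s = -11, t = 87.
Result: 862 · (-11) + 109 · (87) = 1.

gcd(862, 109) = 1; s = -11, t = 87 (check: 862·(-11) + 109·87 = 1).


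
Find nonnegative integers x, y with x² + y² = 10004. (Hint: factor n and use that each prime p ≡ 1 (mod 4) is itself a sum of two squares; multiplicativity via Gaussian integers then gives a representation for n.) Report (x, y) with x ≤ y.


Step 1: Factor n = 10004 = 2^2 · 41 · 61.
Step 2: Check the mod-4 condition on each prime factor: 2 = 2 (special); 41 ≡ 1 (mod 4), exponent 1; 61 ≡ 1 (mod 4), exponent 1.
All primes ≡ 3 (mod 4) appear to even exponent (or don't appear), so by the two-squares theorem n IS expressible as a sum of two squares.
Step 3: Build a representation. Group n = k² · m with k = 2 and m = 41 · 61 = 2501 (a product of primes ≡ 1 (mod 4)); a representation of m scales to one of n via (k·x)² + (k·y)² = k²(x² + y²). Each prime p ≡ 1 (mod 4) is itself a sum of two squares; find a² by testing p − a² for a perfect square:
  41: 41 − 1² = 40, 41 − 2² = 37, 41 − 3² = 32, 41 − 4² = 25 = 5² ⇒ 41 = 4² + 5².
  61: 61 − 1² = 60, 61 − 2² = 57, 61 − 3² = 52, 61 − 4² = 45, 61 − 5² = 36 = 6² ⇒ 61 = 5² + 6².
  Combine using the Brahmagupta–Fibonacci identity (a² + b²)(c² + d²) = (ac − bd)² + (ad + bc)² = (ac + bd)² + (ad − bc)²:
  41 · 61 = 2501: from (4² + 5²)(5² + 6²), take (4·5 − 5·6, 4·6 + 5·5) = (20 − 30, 24 + 25) = (-10, 49); dropping signs (only squares matter) gives (10, 49); check 10² + 49² = 100 + 2401 = 2501 ✓.
  Scale by k = 2: (2·10, 2·49) = (20, 98).
Step 4: Order so x ≤ y and verify: 20² + 98² = 400 + 9604 = 10004 = n. ✓

n = 10004 = 20² + 98² (one valid representation with x ≤ y).


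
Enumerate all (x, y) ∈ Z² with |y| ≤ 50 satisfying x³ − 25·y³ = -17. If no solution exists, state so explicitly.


The equation is x³ - 25y³ = -17. For fixed y, x³ = 25·y³ − 17, so a solution requires the RHS to be a perfect cube.
Strategy: iterate y from -50 to 50, compute RHS = 25·y³ − 17, and check whether it is a (positive or negative) perfect cube.
Check small values of y:
  y = 0: RHS = -17 is not a perfect cube.
  y = 1: RHS = 8 = (2)³ ⇒ x = 2 works.
  y = -1: RHS = -42 is not a perfect cube.
  y = 2: RHS = 183 is not a perfect cube.
  y = -2: RHS = -217 is not a perfect cube.
  y = 3: RHS = 658 is not a perfect cube.
  y = -3: RHS = -692 is not a perfect cube.
Continuing the search up to |y| = 50 finds no further solutions beyond those listed.
Collected solutions: (2, 1).

Solutions (with |y| ≤ 50): (2, 1).


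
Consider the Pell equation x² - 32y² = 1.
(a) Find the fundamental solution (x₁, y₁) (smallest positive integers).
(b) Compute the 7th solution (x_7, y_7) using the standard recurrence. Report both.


Step 1: Find the fundamental solution (x₁, y₁) of x² - 32y² = 1.
  Expand √32 as a continued fraction. a₀ = ⌊√32⌋ = 5; iterate m_{k+1} = d_k·a_k − m_k, d_{k+1} = (32 − m_{k+1}²)/d_k, a_{k+1} = ⌊(a₀ + m_{k+1})/d_{k+1}⌋ (starting m₀ = 0, d₀ = 1), with convergents p_k = a_k·p_{k-1} + p_{k-2}, q_k = a_k·q_{k-1} + q_{k-2} (p₋₁ = 1, q₋₁ = 0):
  k = 0: a₀ = 5; p₀/q₀ = 5/1; p₀² − 32·q₀² = 25 − 32 = -7.
  k = 1: m = 5, d = 7, a = ⌊(5 + 5)/7⌋ = 1; p/q = (1·5 + 1)/(1·1 + 0) = 6/1; p² − 32·q² = 36 − 32 = 4.
  k = 2: m = 2, d = 4, a = ⌊(5 + 2)/4⌋ = 1; p/q = (1·6 + 5)/(1·1 + 1) = 11/2; p² − 32·q² = 121 − 128 = -7.
  k = 3: m = 2, d = 7, a = ⌊(5 + 2)/7⌋ = 1; p/q = (1·11 + 6)/(1·2 + 1) = 17/3; p² − 32·q² = 289 − 288 = 1.
  The first convergent with p² − 32·q² = 1 gives the fundamental solution (x₁, y₁) = (17, 3).
Step 2: Apply the recurrence (x_{n+1}, y_{n+1}) = (x₁x_n + 32y₁y_n, x₁y_n + y₁x_n) repeatedly.
  From (x_1, y_1) = (17, 3): x_2 = 17·17 + 32·3·3 = 577; y_2 = 17·3 + 3·17 = 102.
  From (x_2, y_2) = (577, 102): x_3 = 17·577 + 32·3·102 = 19601; y_3 = 17·102 + 3·577 = 3465.
  From (x_3, y_3) = (19601, 3465): x_4 = 17·19601 + 32·3·3465 = 665857; y_4 = 17·3465 + 3·19601 = 117708.
  From (x_4, y_4) = (665857, 117708): x_5 = 17·665857 + 32·3·117708 = 22619537; y_5 = 17·117708 + 3·665857 = 3998607.
  From (x_5, y_5) = (22619537, 3998607): x_6 = 17·22619537 + 32·3·3998607 = 768398401; y_6 = 17·3998607 + 3·22619537 = 135834930.
  From (x_6, y_6) = (768398401, 135834930): x_7 = 17·768398401 + 32·3·135834930 = 26102926097; y_7 = 17·135834930 + 3·768398401 = 4614389013.
Step 3: Verify x_7² - 32·y_7² = 681362750825443653409 - 681362750825443653408 = 1 (should be 1). ✓

(x_1, y_1) = (17, 3); (x_7, y_7) = (26102926097, 4614389013).


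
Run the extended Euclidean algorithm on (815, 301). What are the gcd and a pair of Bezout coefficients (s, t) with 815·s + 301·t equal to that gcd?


Euclidean algorithm on (815, 301) — divide until remainder is 0:
  815 = 2 · 301 + 213
  301 = 1 · 213 + 88
  213 = 2 · 88 + 37
  88 = 2 · 37 + 14
  37 = 2 · 14 + 9
  14 = 1 · 9 + 5
  9 = 1 · 5 + 4
  5 = 1 · 4 + 1
  4 = 4 · 1 + 0
gcd(815, 301) = 1.
Track Bezout coefficients alongside the remainders: start with r₀ = 815 = a·1 + b·0 (s = 1, t = 0) and r₁ = 301 = a·0 + b·1 (s = 0, t = 1); each new remainder r_{k+1} = r_{k-1} − q_k·r_k inherits s_{k+1} = s_{k-1} − q_k·s_k, t_{k+1} = t_{k-1} − q_k·t_k, so r_k = a·s_k + b·t_k at every step:
  q = 2: r = 213, s = 1 − 2·0 = 1, t = 0 − 2·1 = -2  (check: 815·1 + 301·(-2) = 213)
  q = 1: r = 88, s = 0 − 1·1 = -1, t = 1 − 1·(-2) = 3  (check: 815·(-1) + 301·3 = 88)
  q = 2: r = 37, s = 1 − 2·(-1) = 3, t = -2 − 2·3 = -8  (check: 815·3 + 301·(-8) = 37)
  q = 2: r = 14, s = -1 − 2·3 = -7, t = 3 − 2·(-8) = 19  (check: 815·(-7) + 301·19 = 14)
  q = 2: r = 9, s = 3 − 2·(-7) = 17, t = -8 − 2·19 = -46  (check: 815·17 + 301·(-46) = 9)
  q = 1: r = 5, s = -7 − 1·17 = -24, t = 19 − 1·(-46) = 65  (check: 815·(-24) + 301·65 = 5)
  q = 1: r = 4, s = 17 − 1·(-24) = 41, t = -46 − 1·65 = -111  (check: 815·41 + 301·(-111) = 4)
  q = 1: r = 1, s = -24 − 1·41 = -65, t = 65 − 1·(-111) = 176  (check: 815·(-65) + 301·176 = 1)
The row with r = 1 (the gcd) gives the Bezout coefficients s = -65, t = 176.
Result: 815 · (-65) + 301 · (176) = 1.

gcd(815, 301) = 1; s = -65, t = 176 (check: 815·(-65) + 301·176 = 1).


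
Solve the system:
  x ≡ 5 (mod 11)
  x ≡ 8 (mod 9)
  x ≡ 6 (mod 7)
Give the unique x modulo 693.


Moduli 11, 9, 7 are pairwise coprime; by CRT there is a unique solution modulo M = 11 · 9 · 7 = 693.
Solve pairwise, accumulating the modulus:
  Start with x ≡ 5 (mod 11).
  Combine with x ≡ 8 (mod 9): since gcd(11, 9) = 1, we get a unique residue mod 99.
    Write x = 5 + 11·t and substitute into x ≡ 8 (mod 9): 11·t ≡ 8 − 5 = 3 (mod 9).
    Reduce coefficients mod 9: 2·t ≡ 3 (mod 9).
    The inverse of 2 mod 9 is 5 (since 2·5 = 10 = 1·9 + 1), so t ≡ 5·3 = 15 ≡ 6 (mod 9).
    Then x = 5 + 11·6 = 71, valid modulo lcm(11, 9) = 99: x ≡ 71 (mod 99).
  Combine with x ≡ 6 (mod 7): since gcd(99, 7) = 1, we get a unique residue mod 693.
    Write x = 71 + 99·t and substitute into x ≡ 6 (mod 7): 99·t ≡ 6 − 71 = -65 (mod 7).
    Reduce coefficients mod 7: 1·t ≡ 5 (mod 7).
    So t ≡ 5 (mod 7).
    Then x = 71 + 99·5 = 566, valid modulo lcm(99, 7) = 693: x ≡ 566 (mod 693).
Verify: 566 mod 11 = 5 ✓, 566 mod 9 = 8 ✓, 566 mod 7 = 6 ✓.

x ≡ 566 (mod 693).


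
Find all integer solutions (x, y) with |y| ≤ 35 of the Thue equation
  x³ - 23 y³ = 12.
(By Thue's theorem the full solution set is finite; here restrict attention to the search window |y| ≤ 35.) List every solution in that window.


The equation is x³ - 23y³ = 12. For fixed y, x³ = 23·y³ + 12, so a solution requires the RHS to be a perfect cube.
Strategy: iterate y from -35 to 35, compute RHS = 23·y³ + 12, and check whether it is a (positive or negative) perfect cube.
Check small values of y:
  y = 0: RHS = 12 is not a perfect cube.
  y = 1: RHS = 35 is not a perfect cube.
  y = -1: RHS = -11 is not a perfect cube.
  y = 2: RHS = 196 is not a perfect cube.
  y = -2: RHS = -172 is not a perfect cube.
  y = 3: RHS = 633 is not a perfect cube.
  y = -3: RHS = -609 is not a perfect cube.
Continuing the search up to |y| = 35 finds no solutions either.
No (x, y) in the scanned range satisfies the equation.

No integer solutions with |y| ≤ 35.


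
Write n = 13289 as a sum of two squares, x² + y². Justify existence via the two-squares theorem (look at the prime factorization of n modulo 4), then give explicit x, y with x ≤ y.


Step 1: Factor n = 13289 = 97 · 137.
Step 2: Check the mod-4 condition on each prime factor: 97 ≡ 1 (mod 4), exponent 1; 137 ≡ 1 (mod 4), exponent 1.
All primes ≡ 3 (mod 4) appear to even exponent (or don't appear), so by the two-squares theorem n IS expressible as a sum of two squares.
Step 3: Build a representation. Here n = 97 · 137 is a product of primes ≡ 1 (mod 4). Each prime p ≡ 1 (mod 4) is itself a sum of two squares; find a² by testing p − a² for a perfect square:
  97: 97 − 1² = 96, 97 − 2² = 93, 97 − 3² = 88, 97 − 4² = 81 = 9² ⇒ 97 = 4² + 9².
  137: 137 − 1² = 136, 137 − 2² = 133, 137 − 3² = 128, 137 − 4² = 121 = 11² ⇒ 137 = 4² + 11².
  Combine using the Brahmagupta–Fibonacci identity (a² + b²)(c² + d²) = (ac − bd)² + (ad + bc)² = (ac + bd)² + (ad − bc)²:
  97 · 137 = 13289: from (4² + 9²)(4² + 11²), take (4·4 − 9·11, 4·11 + 9·4) = (16 − 99, 44 + 36) = (-83, 80); dropping signs (only squares matter) gives (83, 80); check 83² + 80² = 6889 + 6400 = 13289 ✓.
Step 4: Order so x ≤ y and verify: 80² + 83² = 6400 + 6889 = 13289 = n. ✓

n = 13289 = 80² + 83² (one valid representation with x ≤ y).


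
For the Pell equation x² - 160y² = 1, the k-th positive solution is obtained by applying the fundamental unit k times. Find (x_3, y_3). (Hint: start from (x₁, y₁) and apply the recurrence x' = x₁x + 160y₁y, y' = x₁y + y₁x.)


Step 1: Find the fundamental solution (x₁, y₁) of x² - 160y² = 1.
  Expand √160 as a continued fraction. a₀ = ⌊√160⌋ = 12; iterate m_{k+1} = d_k·a_k − m_k, d_{k+1} = (160 − m_{k+1}²)/d_k, a_{k+1} = ⌊(a₀ + m_{k+1})/d_{k+1}⌋ (starting m₀ = 0, d₀ = 1), with convergents p_k = a_k·p_{k-1} + p_{k-2}, q_k = a_k·q_{k-1} + q_{k-2} (p₋₁ = 1, q₋₁ = 0):
  k = 0: a₀ = 12; p₀/q₀ = 12/1; p₀² − 160·q₀² = 144 − 160 = -16.
  k = 1: m = 12, d = 16, a = ⌊(12 + 12)/16⌋ = 1; p/q = (1·12 + 1)/(1·1 + 0) = 13/1; p² − 160·q² = 169 − 160 = 9.
  k = 2: m = 4, d = 9, a = ⌊(12 + 4)/9⌋ = 1; p/q = (1·13 + 12)/(1·1 + 1) = 25/2; p² − 160·q² = 625 − 640 = -15.
  k = 3: m = 5, d = 15, a = ⌊(12 + 5)/15⌋ = 1; p/q = (1·25 + 13)/(1·2 + 1) = 38/3; p² − 160·q² = 1444 − 1440 = 4.
  k = 4: m = 10, d = 4, a = ⌊(12 + 10)/4⌋ = 5; p/q = (5·38 + 25)/(5·3 + 2) = 215/17; p² − 160·q² = 46225 − 46240 = -15.
  k = 5: m = 10, d = 15, a = ⌊(12 + 10)/15⌋ = 1; p/q = (1·215 + 38)/(1·17 + 3) = 253/20; p² − 160·q² = 64009 − 64000 = 9.
  k = 6: m = 5, d = 9, a = ⌊(12 + 5)/9⌋ = 1; p/q = (1·253 + 215)/(1·20 + 17) = 468/37; p² − 160·q² = 219024 − 219040 = -16.
  k = 7: m = 4, d = 16, a = ⌊(12 + 4)/16⌋ = 1; p/q = (1·468 + 253)/(1·37 + 20) = 721/57; p² − 160·q² = 519841 − 519840 = 1.
  The first convergent with p² − 160·q² = 1 gives the fundamental solution (x₁, y₁) = (721, 57).
Step 2: Apply the recurrence (x_{n+1}, y_{n+1}) = (x₁x_n + 160y₁y_n, x₁y_n + y₁x_n) repeatedly.
  From (x_1, y_1) = (721, 57): x_2 = 721·721 + 160·57·57 = 1039681; y_2 = 721·57 + 57·721 = 82194.
  From (x_2, y_2) = (1039681, 82194): x_3 = 721·1039681 + 160·57·82194 = 1499219281; y_3 = 721·82194 + 57·1039681 = 118523691.
Step 3: Verify x_3² - 160·y_3² = 2247658452522156961 - 2247658452522156960 = 1 (should be 1). ✓

(x_1, y_1) = (721, 57); (x_3, y_3) = (1499219281, 118523691).


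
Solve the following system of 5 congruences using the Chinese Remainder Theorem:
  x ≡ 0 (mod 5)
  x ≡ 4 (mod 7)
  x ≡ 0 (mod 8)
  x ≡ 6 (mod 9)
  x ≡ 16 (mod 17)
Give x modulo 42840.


Product of moduli M = 5 · 7 · 8 · 9 · 17 = 42840.
Merge one congruence at a time:
  Start: x ≡ 0 (mod 5).
  Combine with x ≡ 4 (mod 7); new modulus lcm = 35.
    Write x = 0 + 5·t and substitute into x ≡ 4 (mod 7): 5·t ≡ 4 − 0 = 4 (mod 7).
    The inverse of 5 mod 7 is 3 (since 5·3 = 15 = 2·7 + 1), so t ≡ 3·4 = 12 ≡ 5 (mod 7).
    Then x = 0 + 5·5 = 25, valid modulo lcm(5, 7) = 35: x ≡ 25 (mod 35).
  Combine with x ≡ 0 (mod 8); new modulus lcm = 280.
    Write x = 25 + 35·t and substitute into x ≡ 0 (mod 8): 35·t ≡ 0 − 25 = -25 (mod 8).
    Reduce coefficients mod 8: 3·t ≡ 7 (mod 8).
    The inverse of 3 mod 8 is 3 (since 3·3 = 9 = 1·8 + 1), so t ≡ 3·7 = 21 ≡ 5 (mod 8).
    Then x = 25 + 35·5 = 200, valid modulo lcm(35, 8) = 280: x ≡ 200 (mod 280).
  Combine with x ≡ 6 (mod 9); new modulus lcm = 2520.
    Write x = 200 + 280·t and substitute into x ≡ 6 (mod 9): 280·t ≡ 6 − 200 = -194 (mod 9).
    Reduce coefficients mod 9: 1·t ≡ 4 (mod 9).
    So t ≡ 4 (mod 9).
    Then x = 200 + 280·4 = 1320, valid modulo lcm(280, 9) = 2520: x ≡ 1320 (mod 2520).
  Combine with x ≡ 16 (mod 17); new modulus lcm = 42840.
    Write x = 1320 + 2520·t and substitute into x ≡ 16 (mod 17): 2520·t ≡ 16 − 1320 = -1304 (mod 17).
    Reduce coefficients mod 17: 4·t ≡ 5 (mod 17).
    The inverse of 4 mod 17 is 13 (since 4·13 = 52 = 3·17 + 1), so t ≡ 13·5 = 65 ≡ 14 (mod 17).
    Then x = 1320 + 2520·14 = 36600, valid modulo lcm(2520, 17) = 42840: x ≡ 36600 (mod 42840).
Verify against each original: 36600 mod 5 = 0, 36600 mod 7 = 4, 36600 mod 8 = 0, 36600 mod 9 = 6, 36600 mod 17 = 16.

x ≡ 36600 (mod 42840).


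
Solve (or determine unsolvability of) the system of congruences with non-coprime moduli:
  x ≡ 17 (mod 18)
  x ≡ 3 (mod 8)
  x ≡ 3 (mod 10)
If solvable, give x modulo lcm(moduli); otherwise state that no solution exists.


Moduli 18, 8, 10 are not pairwise coprime, so CRT works modulo lcm(m_i) when all pairwise compatibility conditions hold.
Pairwise compatibility: gcd(m_i, m_j) must divide a_i - a_j for every pair.
Merge one congruence at a time:
  Start: x ≡ 17 (mod 18).
  Combine with x ≡ 3 (mod 8): gcd(18, 8) = 2; 3 - 17 = -14, which IS divisible by 2, so compatible.
    Write x = 17 + 18·t and substitute into x ≡ 3 (mod 8): 18·t ≡ 3 − 17 = -14 (mod 8).
    Divide the congruence (and modulus) by g = 2: 9·t ≡ -7 (mod 4).
    Reduce coefficients mod 4: 1·t ≡ 1 (mod 4).
    So t ≡ 1 (mod 4).
    Then x = 17 + 18·1 = 35, valid modulo lcm(18, 8) = 72: x ≡ 35 (mod 72).
  Combine with x ≡ 3 (mod 10): gcd(72, 10) = 2; 3 - 35 = -32, which IS divisible by 2, so compatible.
    Write x = 35 + 72·t and substitute into x ≡ 3 (mod 10): 72·t ≡ 3 − 35 = -32 (mod 10).
    Divide the congruence (and modulus) by g = 2: 36·t ≡ -16 (mod 5).
    Reduce coefficients mod 5: 1·t ≡ 4 (mod 5).
    So t ≡ 4 (mod 5).
    Then x = 35 + 72·4 = 323, valid modulo lcm(72, 10) = 360: x ≡ 323 (mod 360).
Verify: 323 mod 18 = 17, 323 mod 8 = 3, 323 mod 10 = 3.

x ≡ 323 (mod 360).


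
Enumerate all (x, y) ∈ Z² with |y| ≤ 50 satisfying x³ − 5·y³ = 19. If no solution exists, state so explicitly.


The equation is x³ - 5y³ = 19. For fixed y, x³ = 5·y³ + 19, so a solution requires the RHS to be a perfect cube.
Strategy: iterate y from -50 to 50, compute RHS = 5·y³ + 19, and check whether it is a (positive or negative) perfect cube.
Check small values of y:
  y = 0: RHS = 19 is not a perfect cube.
  y = 1: RHS = 24 is not a perfect cube.
  y = -1: RHS = 14 is not a perfect cube.
  y = 2: RHS = 59 is not a perfect cube.
  y = -2: RHS = -21 is not a perfect cube.
  y = 3: RHS = 154 is not a perfect cube.
  y = -3: RHS = -116 is not a perfect cube.
Continuing the search up to |y| = 50 finds no solutions either.
No (x, y) in the scanned range satisfies the equation.

No integer solutions with |y| ≤ 50.


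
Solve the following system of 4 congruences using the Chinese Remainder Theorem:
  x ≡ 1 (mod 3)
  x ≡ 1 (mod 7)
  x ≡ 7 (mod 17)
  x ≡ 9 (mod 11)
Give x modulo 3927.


Product of moduli M = 3 · 7 · 17 · 11 = 3927.
Merge one congruence at a time:
  Start: x ≡ 1 (mod 3).
  Combine with x ≡ 1 (mod 7); new modulus lcm = 21.
    Write x = 1 + 3·t and substitute into x ≡ 1 (mod 7): 3·t ≡ 1 − 1 = 0 (mod 7).
    The inverse of 3 mod 7 is 5 (since 3·5 = 15 = 2·7 + 1), so t ≡ 5·0 = 0 ≡ 0 (mod 7).
    Then x = 1 + 3·0 = 1, valid modulo lcm(3, 7) = 21: x ≡ 1 (mod 21).
  Combine with x ≡ 7 (mod 17); new modulus lcm = 357.
    Write x = 1 + 21·t and substitute into x ≡ 7 (mod 17): 21·t ≡ 7 − 1 = 6 (mod 17).
    Reduce coefficients mod 17: 4·t ≡ 6 (mod 17).
    The inverse of 4 mod 17 is 13 (since 4·13 = 52 = 3·17 + 1), so t ≡ 13·6 = 78 ≡ 10 (mod 17).
    Then x = 1 + 21·10 = 211, valid modulo lcm(21, 17) = 357: x ≡ 211 (mod 357).
  Combine with x ≡ 9 (mod 11); new modulus lcm = 3927.
    Write x = 211 + 357·t and substitute into x ≡ 9 (mod 11): 357·t ≡ 9 − 211 = -202 (mod 11).
    Reduce coefficients mod 11: 5·t ≡ 7 (mod 11).
    The inverse of 5 mod 11 is 9 (since 5·9 = 45 = 4·11 + 1), so t ≡ 9·7 = 63 ≡ 8 (mod 11).
    Then x = 211 + 357·8 = 3067, valid modulo lcm(357, 11) = 3927: x ≡ 3067 (mod 3927).
Verify against each original: 3067 mod 3 = 1, 3067 mod 7 = 1, 3067 mod 17 = 7, 3067 mod 11 = 9.

x ≡ 3067 (mod 3927).


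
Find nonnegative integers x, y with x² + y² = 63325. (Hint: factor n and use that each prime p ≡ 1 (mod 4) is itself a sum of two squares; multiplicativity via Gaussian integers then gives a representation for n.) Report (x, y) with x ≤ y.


Step 1: Factor n = 63325 = 5^2 · 17 · 149.
Step 2: Check the mod-4 condition on each prime factor: 5 ≡ 1 (mod 4), exponent 2; 17 ≡ 1 (mod 4), exponent 1; 149 ≡ 1 (mod 4), exponent 1.
All primes ≡ 3 (mod 4) appear to even exponent (or don't appear), so by the two-squares theorem n IS expressible as a sum of two squares.
Step 3: Build a representation. Group n = k² · m with k = 5 and m = 17 · 149 = 2533 (a product of primes ≡ 1 (mod 4)); a representation of m scales to one of n via (k·x)² + (k·y)² = k²(x² + y²). Each prime p ≡ 1 (mod 4) is itself a sum of two squares; find a² by testing p − a² for a perfect square:
  17: 17 − 1² = 16 = 4² ⇒ 17 = 1² + 4².
  149: 149 − 1² = 148, 149 − 2² = 145, 149 − 3² = 140, 149 − 4² = 133, 149 − 5² = 124, 149 − 6² = 113, 149 − 7² = 100 = 10² ⇒ 149 = 7² + 10².
  Combine using the Brahmagupta–Fibonacci identity (a² + b²)(c² + d²) = (ac − bd)² + (ad + bc)² = (ac + bd)² + (ad − bc)²:
  17 · 149 = 2533: from (1² + 4²)(7² + 10²), take (1·7 − 4·10, 1·10 + 4·7) = (7 − 40, 10 + 28) = (-33, 38); dropping signs (only squares matter) gives (33, 38); check 33² + 38² = 1089 + 1444 = 2533 ✓.
  Scale by k = 5: (5·33, 5·38) = (165, 190).
Step 4: Order so x ≤ y and verify: 165² + 190² = 27225 + 36100 = 63325 = n. ✓

n = 63325 = 165² + 190² (one valid representation with x ≤ y).


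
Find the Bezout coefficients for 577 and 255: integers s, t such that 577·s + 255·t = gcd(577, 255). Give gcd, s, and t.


Euclidean algorithm on (577, 255) — divide until remainder is 0:
  577 = 2 · 255 + 67
  255 = 3 · 67 + 54
  67 = 1 · 54 + 13
  54 = 4 · 13 + 2
  13 = 6 · 2 + 1
  2 = 2 · 1 + 0
gcd(577, 255) = 1.
Track Bezout coefficients alongside the remainders: start with r₀ = 577 = a·1 + b·0 (s = 1, t = 0) and r₁ = 255 = a·0 + b·1 (s = 0, t = 1); each new remainder r_{k+1} = r_{k-1} − q_k·r_k inherits s_{k+1} = s_{k-1} − q_k·s_k, t_{k+1} = t_{k-1} − q_k·t_k, so r_k = a·s_k + b·t_k at every step:
  q = 2: r = 67, s = 1 − 2·0 = 1, t = 0 − 2·1 = -2  (check: 577·1 + 255·(-2) = 67)
  q = 3: r = 54, s = 0 − 3·1 = -3, t = 1 − 3·(-2) = 7  (check: 577·(-3) + 255·7 = 54)
  q = 1: r = 13, s = 1 − 1·(-3) = 4, t = -2 − 1·7 = -9  (check: 577·4 + 255·(-9) = 13)
  q = 4: r = 2, s = -3 − 4·4 = -19, t = 7 − 4·(-9) = 43  (check: 577·(-19) + 255·43 = 2)
  q = 6: r = 1, s = 4 − 6·(-19) = 118, t = -9 − 6·43 = -267  (check: 577·118 + 255·(-267) = 1)
The row with r = 1 (the gcd) gives the Bezout coefficients s = 118, t = -267.
Result: 577 · (118) + 255 · (-267) = 1.

gcd(577, 255) = 1; s = 118, t = -267 (check: 577·118 + 255·(-267) = 1).


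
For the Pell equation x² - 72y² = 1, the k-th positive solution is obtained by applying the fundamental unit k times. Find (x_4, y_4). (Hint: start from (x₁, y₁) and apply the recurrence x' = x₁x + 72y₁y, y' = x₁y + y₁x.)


Step 1: Find the fundamental solution (x₁, y₁) of x² - 72y² = 1.
  Expand √72 as a continued fraction. a₀ = ⌊√72⌋ = 8; iterate m_{k+1} = d_k·a_k − m_k, d_{k+1} = (72 − m_{k+1}²)/d_k, a_{k+1} = ⌊(a₀ + m_{k+1})/d_{k+1}⌋ (starting m₀ = 0, d₀ = 1), with convergents p_k = a_k·p_{k-1} + p_{k-2}, q_k = a_k·q_{k-1} + q_{k-2} (p₋₁ = 1, q₋₁ = 0):
  k = 0: a₀ = 8; p₀/q₀ = 8/1; p₀² − 72·q₀² = 64 − 72 = -8.
  k = 1: m = 8, d = 8, a = ⌊(8 + 8)/8⌋ = 2; p/q = (2·8 + 1)/(2·1 + 0) = 17/2; p² − 72·q² = 289 − 288 = 1.
  The first convergent with p² − 72·q² = 1 gives the fundamental solution (x₁, y₁) = (17, 2).
Step 2: Apply the recurrence (x_{n+1}, y_{n+1}) = (x₁x_n + 72y₁y_n, x₁y_n + y₁x_n) repeatedly.
  From (x_1, y_1) = (17, 2): x_2 = 17·17 + 72·2·2 = 577; y_2 = 17·2 + 2·17 = 68.
  From (x_2, y_2) = (577, 68): x_3 = 17·577 + 72·2·68 = 19601; y_3 = 17·68 + 2·577 = 2310.
  From (x_3, y_3) = (19601, 2310): x_4 = 17·19601 + 72·2·2310 = 665857; y_4 = 17·2310 + 2·19601 = 78472.
Step 3: Verify x_4² - 72·y_4² = 443365544449 - 443365544448 = 1 (should be 1). ✓

(x_1, y_1) = (17, 2); (x_4, y_4) = (665857, 78472).


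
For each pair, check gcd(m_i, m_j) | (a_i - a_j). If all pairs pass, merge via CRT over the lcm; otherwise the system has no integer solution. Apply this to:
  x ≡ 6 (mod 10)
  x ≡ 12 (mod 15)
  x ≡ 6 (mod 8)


Moduli 10, 15, 8 are not pairwise coprime, so CRT works modulo lcm(m_i) when all pairwise compatibility conditions hold.
Pairwise compatibility: gcd(m_i, m_j) must divide a_i - a_j for every pair.
Merge one congruence at a time:
  Start: x ≡ 6 (mod 10).
  Combine with x ≡ 12 (mod 15): gcd(10, 15) = 5, and 12 - 6 = 6 is NOT divisible by 5.
    ⇒ system is inconsistent (no integer solution).

No solution (the system is inconsistent).


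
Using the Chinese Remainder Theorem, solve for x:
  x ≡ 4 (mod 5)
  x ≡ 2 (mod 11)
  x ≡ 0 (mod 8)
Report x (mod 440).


Moduli 5, 11, 8 are pairwise coprime; by CRT there is a unique solution modulo M = 5 · 11 · 8 = 440.
Solve pairwise, accumulating the modulus:
  Start with x ≡ 4 (mod 5).
  Combine with x ≡ 2 (mod 11): since gcd(5, 11) = 1, we get a unique residue mod 55.
    Write x = 4 + 5·t and substitute into x ≡ 2 (mod 11): 5·t ≡ 2 − 4 = -2 (mod 11).
    Reduce coefficients mod 11: 5·t ≡ 9 (mod 11).
    The inverse of 5 mod 11 is 9 (since 5·9 = 45 = 4·11 + 1), so t ≡ 9·9 = 81 ≡ 4 (mod 11).
    Then x = 4 + 5·4 = 24, valid modulo lcm(5, 11) = 55: x ≡ 24 (mod 55).
  Combine with x ≡ 0 (mod 8): since gcd(55, 8) = 1, we get a unique residue mod 440.
    Write x = 24 + 55·t and substitute into x ≡ 0 (mod 8): 55·t ≡ 0 − 24 = -24 (mod 8).
    Reduce coefficients mod 8: 7·t ≡ 0 (mod 8).
    The inverse of 7 mod 8 is 7 (since 7·7 = 49 = 6·8 + 1), so t ≡ 7·0 = 0 ≡ 0 (mod 8).
    Then x = 24 + 55·0 = 24, valid modulo lcm(55, 8) = 440: x ≡ 24 (mod 440).
Verify: 24 mod 5 = 4 ✓, 24 mod 11 = 2 ✓, 24 mod 8 = 0 ✓.

x ≡ 24 (mod 440).


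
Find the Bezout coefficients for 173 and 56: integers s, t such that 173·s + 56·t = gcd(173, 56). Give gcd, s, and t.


Euclidean algorithm on (173, 56) — divide until remainder is 0:
  173 = 3 · 56 + 5
  56 = 11 · 5 + 1
  5 = 5 · 1 + 0
gcd(173, 56) = 1.
Track Bezout coefficients alongside the remainders: start with r₀ = 173 = a·1 + b·0 (s = 1, t = 0) and r₁ = 56 = a·0 + b·1 (s = 0, t = 1); each new remainder r_{k+1} = r_{k-1} − q_k·r_k inherits s_{k+1} = s_{k-1} − q_k·s_k, t_{k+1} = t_{k-1} − q_k·t_k, so r_k = a·s_k + b·t_k at every step:
  q = 3: r = 5, s = 1 − 3·0 = 1, t = 0 − 3·1 = -3  (check: 173·1 + 56·(-3) = 5)
  q = 11: r = 1, s = 0 − 11·1 = -11, t = 1 − 11·(-3) = 34  (check: 173·(-11) + 56·34 = 1)
The row with r = 1 (the gcd) gives the Bezout coefficients s = -11, t = 34.
Result: 173 · (-11) + 56 · (34) = 1.

gcd(173, 56) = 1; s = -11, t = 34 (check: 173·(-11) + 56·34 = 1).


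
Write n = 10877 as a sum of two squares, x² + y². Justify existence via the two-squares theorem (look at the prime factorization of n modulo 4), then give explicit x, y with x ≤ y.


Step 1: Factor n = 10877 = 73 · 149.
Step 2: Check the mod-4 condition on each prime factor: 73 ≡ 1 (mod 4), exponent 1; 149 ≡ 1 (mod 4), exponent 1.
All primes ≡ 3 (mod 4) appear to even exponent (or don't appear), so by the two-squares theorem n IS expressible as a sum of two squares.
Step 3: Build a representation. Here n = 73 · 149 is a product of primes ≡ 1 (mod 4). Each prime p ≡ 1 (mod 4) is itself a sum of two squares; find a² by testing p − a² for a perfect square:
  73: 73 − 1² = 72, 73 − 2² = 69, 73 − 3² = 64 = 8² ⇒ 73 = 3² + 8².
  149: 149 − 1² = 148, 149 − 2² = 145, 149 − 3² = 140, 149 − 4² = 133, 149 − 5² = 124, 149 − 6² = 113, 149 − 7² = 100 = 10² ⇒ 149 = 7² + 10².
  Combine using the Brahmagupta–Fibonacci identity (a² + b²)(c² + d²) = (ac − bd)² + (ad + bc)² = (ac + bd)² + (ad − bc)²:
  73 · 149 = 10877: from (3² + 8²)(7² + 10²), take (3·7 − 8·10, 3·10 + 8·7) = (21 − 80, 30 + 56) = (-59, 86); dropping signs (only squares matter) gives (59, 86); check 59² + 86² = 3481 + 7396 = 10877 ✓.
Step 4: Order so x ≤ y and verify: 59² + 86² = 3481 + 7396 = 10877 = n. ✓

n = 10877 = 59² + 86² (one valid representation with x ≤ y).


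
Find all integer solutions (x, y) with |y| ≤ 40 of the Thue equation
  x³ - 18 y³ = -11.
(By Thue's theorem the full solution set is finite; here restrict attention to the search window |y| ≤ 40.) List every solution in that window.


The equation is x³ - 18y³ = -11. For fixed y, x³ = 18·y³ − 11, so a solution requires the RHS to be a perfect cube.
Strategy: iterate y from -40 to 40, compute RHS = 18·y³ − 11, and check whether it is a (positive or negative) perfect cube.
Check small values of y:
  y = 0: RHS = -11 is not a perfect cube.
  y = 1: RHS = 7 is not a perfect cube.
  y = -1: RHS = -29 is not a perfect cube.
  y = 2: RHS = 133 is not a perfect cube.
  y = -2: RHS = -155 is not a perfect cube.
  y = 3: RHS = 475 is not a perfect cube.
  y = -3: RHS = -497 is not a perfect cube.
Continuing the search up to |y| = 40 finds no solutions either.
No (x, y) in the scanned range satisfies the equation.

No integer solutions with |y| ≤ 40.


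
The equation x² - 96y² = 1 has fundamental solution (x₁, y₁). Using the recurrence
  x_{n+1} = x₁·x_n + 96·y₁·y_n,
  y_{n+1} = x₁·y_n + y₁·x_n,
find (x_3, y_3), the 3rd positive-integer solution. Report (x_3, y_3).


Step 1: Find the fundamental solution (x₁, y₁) of x² - 96y² = 1.
  Expand √96 as a continued fraction. a₀ = ⌊√96⌋ = 9; iterate m_{k+1} = d_k·a_k − m_k, d_{k+1} = (96 − m_{k+1}²)/d_k, a_{k+1} = ⌊(a₀ + m_{k+1})/d_{k+1}⌋ (starting m₀ = 0, d₀ = 1), with convergents p_k = a_k·p_{k-1} + p_{k-2}, q_k = a_k·q_{k-1} + q_{k-2} (p₋₁ = 1, q₋₁ = 0):
  k = 0: a₀ = 9; p₀/q₀ = 9/1; p₀² − 96·q₀² = 81 − 96 = -15.
  k = 1: m = 9, d = 15, a = ⌊(9 + 9)/15⌋ = 1; p/q = (1·9 + 1)/(1·1 + 0) = 10/1; p² − 96·q² = 100 − 96 = 4.
  k = 2: m = 6, d = 4, a = ⌊(9 + 6)/4⌋ = 3; p/q = (3·10 + 9)/(3·1 + 1) = 39/4; p² − 96·q² = 1521 − 1536 = -15.
  k = 3: m = 6, d = 15, a = ⌊(9 + 6)/15⌋ = 1; p/q = (1·39 + 10)/(1·4 + 1) = 49/5; p² − 96·q² = 2401 − 2400 = 1.
  The first convergent with p² − 96·q² = 1 gives the fundamental solution (x₁, y₁) = (49, 5).
Step 2: Apply the recurrence (x_{n+1}, y_{n+1}) = (x₁x_n + 96y₁y_n, x₁y_n + y₁x_n) repeatedly.
  From (x_1, y_1) = (49, 5): x_2 = 49·49 + 96·5·5 = 4801; y_2 = 49·5 + 5·49 = 490.
  From (x_2, y_2) = (4801, 490): x_3 = 49·4801 + 96·5·490 = 470449; y_3 = 49·490 + 5·4801 = 48015.
Step 3: Verify x_3² - 96·y_3² = 221322261601 - 221322261600 = 1 (should be 1). ✓

(x_1, y_1) = (49, 5); (x_3, y_3) = (470449, 48015).


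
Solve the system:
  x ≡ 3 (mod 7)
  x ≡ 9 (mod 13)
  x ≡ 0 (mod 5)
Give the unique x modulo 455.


Moduli 7, 13, 5 are pairwise coprime; by CRT there is a unique solution modulo M = 7 · 13 · 5 = 455.
Solve pairwise, accumulating the modulus:
  Start with x ≡ 3 (mod 7).
  Combine with x ≡ 9 (mod 13): since gcd(7, 13) = 1, we get a unique residue mod 91.
    Write x = 3 + 7·t and substitute into x ≡ 9 (mod 13): 7·t ≡ 9 − 3 = 6 (mod 13).
    The inverse of 7 mod 13 is 2 (since 7·2 = 14 = 1·13 + 1), so t ≡ 2·6 = 12 ≡ 12 (mod 13).
    Then x = 3 + 7·12 = 87, valid modulo lcm(7, 13) = 91: x ≡ 87 (mod 91).
  Combine with x ≡ 0 (mod 5): since gcd(91, 5) = 1, we get a unique residue mod 455.
    Write x = 87 + 91·t and substitute into x ≡ 0 (mod 5): 91·t ≡ 0 − 87 = -87 (mod 5).
    Reduce coefficients mod 5: 1·t ≡ 3 (mod 5).
    So t ≡ 3 (mod 5).
    Then x = 87 + 91·3 = 360, valid modulo lcm(91, 5) = 455: x ≡ 360 (mod 455).
Verify: 360 mod 7 = 3 ✓, 360 mod 13 = 9 ✓, 360 mod 5 = 0 ✓.

x ≡ 360 (mod 455).


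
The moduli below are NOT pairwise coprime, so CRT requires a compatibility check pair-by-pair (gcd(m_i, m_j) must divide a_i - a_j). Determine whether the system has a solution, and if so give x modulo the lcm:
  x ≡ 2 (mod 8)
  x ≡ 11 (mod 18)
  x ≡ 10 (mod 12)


Moduli 8, 18, 12 are not pairwise coprime, so CRT works modulo lcm(m_i) when all pairwise compatibility conditions hold.
Pairwise compatibility: gcd(m_i, m_j) must divide a_i - a_j for every pair.
Merge one congruence at a time:
  Start: x ≡ 2 (mod 8).
  Combine with x ≡ 11 (mod 18): gcd(8, 18) = 2, and 11 - 2 = 9 is NOT divisible by 2.
    ⇒ system is inconsistent (no integer solution).

No solution (the system is inconsistent).


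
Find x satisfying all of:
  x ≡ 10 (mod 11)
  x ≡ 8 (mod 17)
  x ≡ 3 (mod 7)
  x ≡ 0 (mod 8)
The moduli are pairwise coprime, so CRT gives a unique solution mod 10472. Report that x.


Product of moduli M = 11 · 17 · 7 · 8 = 10472.
Merge one congruence at a time:
  Start: x ≡ 10 (mod 11).
  Combine with x ≡ 8 (mod 17); new modulus lcm = 187.
    Write x = 10 + 11·t and substitute into x ≡ 8 (mod 17): 11·t ≡ 8 − 10 = -2 (mod 17).
    Reduce coefficients mod 17: 11·t ≡ 15 (mod 17).
    The inverse of 11 mod 17 is 14 (since 11·14 = 154 = 9·17 + 1), so t ≡ 14·15 = 210 ≡ 6 (mod 17).
    Then x = 10 + 11·6 = 76, valid modulo lcm(11, 17) = 187: x ≡ 76 (mod 187).
  Combine with x ≡ 3 (mod 7); new modulus lcm = 1309.
    Write x = 76 + 187·t and substitute into x ≡ 3 (mod 7): 187·t ≡ 3 − 76 = -73 (mod 7).
    Reduce coefficients mod 7: 5·t ≡ 4 (mod 7).
    The inverse of 5 mod 7 is 3 (since 5·3 = 15 = 2·7 + 1), so t ≡ 3·4 = 12 ≡ 5 (mod 7).
    Then x = 76 + 187·5 = 1011, valid modulo lcm(187, 7) = 1309: x ≡ 1011 (mod 1309).
  Combine with x ≡ 0 (mod 8); new modulus lcm = 10472.
    Write x = 1011 + 1309·t and substitute into x ≡ 0 (mod 8): 1309·t ≡ 0 − 1011 = -1011 (mod 8).
    Reduce coefficients mod 8: 5·t ≡ 5 (mod 8).
    The inverse of 5 mod 8 is 5 (since 5·5 = 25 = 3·8 + 1), so t ≡ 5·5 = 25 ≡ 1 (mod 8).
    Then x = 1011 + 1309·1 = 2320, valid modulo lcm(1309, 8) = 10472: x ≡ 2320 (mod 10472).
Verify against each original: 2320 mod 11 = 10, 2320 mod 17 = 8, 2320 mod 7 = 3, 2320 mod 8 = 0.

x ≡ 2320 (mod 10472).


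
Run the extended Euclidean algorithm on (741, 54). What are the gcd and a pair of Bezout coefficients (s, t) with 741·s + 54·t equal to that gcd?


Euclidean algorithm on (741, 54) — divide until remainder is 0:
  741 = 13 · 54 + 39
  54 = 1 · 39 + 15
  39 = 2 · 15 + 9
  15 = 1 · 9 + 6
  9 = 1 · 6 + 3
  6 = 2 · 3 + 0
gcd(741, 54) = 3.
Track Bezout coefficients alongside the remainders: start with r₀ = 741 = a·1 + b·0 (s = 1, t = 0) and r₁ = 54 = a·0 + b·1 (s = 0, t = 1); each new remainder r_{k+1} = r_{k-1} − q_k·r_k inherits s_{k+1} = s_{k-1} − q_k·s_k, t_{k+1} = t_{k-1} − q_k·t_k, so r_k = a·s_k + b·t_k at every step:
  q = 13: r = 39, s = 1 − 13·0 = 1, t = 0 − 13·1 = -13  (check: 741·1 + 54·(-13) = 39)
  q = 1: r = 15, s = 0 − 1·1 = -1, t = 1 − 1·(-13) = 14  (check: 741·(-1) + 54·14 = 15)
  q = 2: r = 9, s = 1 − 2·(-1) = 3, t = -13 − 2·14 = -41  (check: 741·3 + 54·(-41) = 9)
  q = 1: r = 6, s = -1 − 1·3 = -4, t = 14 − 1·(-41) = 55  (check: 741·(-4) + 54·55 = 6)
  q = 1: r = 3, s = 3 − 1·(-4) = 7, t = -41 − 1·55 = -96  (check: 741·7 + 54·(-96) = 3)
The row with r = 3 (the gcd) gives the Bezout coefficients s = 7, t = -96.
Result: 741 · (7) + 54 · (-96) = 3.

gcd(741, 54) = 3; s = 7, t = -96 (check: 741·7 + 54·(-96) = 3).


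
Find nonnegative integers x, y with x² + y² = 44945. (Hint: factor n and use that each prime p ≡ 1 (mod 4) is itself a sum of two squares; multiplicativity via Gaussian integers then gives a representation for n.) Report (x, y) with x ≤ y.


Step 1: Factor n = 44945 = 5 · 89 · 101.
Step 2: Check the mod-4 condition on each prime factor: 5 ≡ 1 (mod 4), exponent 1; 89 ≡ 1 (mod 4), exponent 1; 101 ≡ 1 (mod 4), exponent 1.
All primes ≡ 3 (mod 4) appear to even exponent (or don't appear), so by the two-squares theorem n IS expressible as a sum of two squares.
Step 3: Build a representation. Here n = 5 · 89 · 101 is a product of primes ≡ 1 (mod 4). Each prime p ≡ 1 (mod 4) is itself a sum of two squares; find a² by testing p − a² for a perfect square:
  5: 5 − 1² = 4 = 2² ⇒ 5 = 1² + 2².
  89: 89 − 1² = 88, 89 − 2² = 85, 89 − 3² = 80, 89 − 4² = 73, 89 − 5² = 64 = 8² ⇒ 89 = 5² + 8².
  101: 101 − 1² = 100 = 10² ⇒ 101 = 1² + 10².
  Combine using the Brahmagupta–Fibonacci identity (a² + b²)(c² + d²) = (ac − bd)² + (ad + bc)² = (ac + bd)² + (ad − bc)²:
  5 · 89 = 445: from (1² + 2²)(5² + 8²), take (1·5 − 2·8, 1·8 + 2·5) = (5 − 16, 8 + 10) = (-11, 18); dropping signs (only squares matter) gives (11, 18); check 11² + 18² = 121 + 324 = 445 ✓.
  445 · 101 = 44945: from (11² + 18²)(1² + 10²), take (11·1 − 18·10, 11·10 + 18·1) = (11 − 180, 110 + 18) = (-169, 128); dropping signs (only squares matter) gives (169, 128); check 169² + 128² = 28561 + 16384 = 44945 ✓.
Step 4: Order so x ≤ y and verify: 128² + 169² = 16384 + 28561 = 44945 = n. ✓

n = 44945 = 128² + 169² (one valid representation with x ≤ y).


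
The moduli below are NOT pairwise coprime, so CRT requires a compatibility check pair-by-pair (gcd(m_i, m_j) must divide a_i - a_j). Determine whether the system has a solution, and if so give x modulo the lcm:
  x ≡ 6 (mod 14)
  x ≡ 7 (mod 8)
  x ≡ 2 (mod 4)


Moduli 14, 8, 4 are not pairwise coprime, so CRT works modulo lcm(m_i) when all pairwise compatibility conditions hold.
Pairwise compatibility: gcd(m_i, m_j) must divide a_i - a_j for every pair.
Merge one congruence at a time:
  Start: x ≡ 6 (mod 14).
  Combine with x ≡ 7 (mod 8): gcd(14, 8) = 2, and 7 - 6 = 1 is NOT divisible by 2.
    ⇒ system is inconsistent (no integer solution).

No solution (the system is inconsistent).


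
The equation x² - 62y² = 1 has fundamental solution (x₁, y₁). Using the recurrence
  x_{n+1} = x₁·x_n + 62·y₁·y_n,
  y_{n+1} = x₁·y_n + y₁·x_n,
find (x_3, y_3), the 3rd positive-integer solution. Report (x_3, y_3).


Step 1: Find the fundamental solution (x₁, y₁) of x² - 62y² = 1.
  Expand √62 as a continued fraction. a₀ = ⌊√62⌋ = 7; iterate m_{k+1} = d_k·a_k − m_k, d_{k+1} = (62 − m_{k+1}²)/d_k, a_{k+1} = ⌊(a₀ + m_{k+1})/d_{k+1}⌋ (starting m₀ = 0, d₀ = 1), with convergents p_k = a_k·p_{k-1} + p_{k-2}, q_k = a_k·q_{k-1} + q_{k-2} (p₋₁ = 1, q₋₁ = 0):
  k = 0: a₀ = 7; p₀/q₀ = 7/1; p₀² − 62·q₀² = 49 − 62 = -13.
  k = 1: m = 7, d = 13, a = ⌊(7 + 7)/13⌋ = 1; p/q = (1·7 + 1)/(1·1 + 0) = 8/1; p² − 62·q² = 64 − 62 = 2.
  k = 2: m = 6, d = 2, a = ⌊(7 + 6)/2⌋ = 6; p/q = (6·8 + 7)/(6·1 + 1) = 55/7; p² − 62·q² = 3025 − 3038 = -13.
  k = 3: m = 6, d = 13, a = ⌊(7 + 6)/13⌋ = 1; p/q = (1·55 + 8)/(1·7 + 1) = 63/8; p² − 62·q² = 3969 − 3968 = 1.
  The first convergent with p² − 62·q² = 1 gives the fundamental solution (x₁, y₁) = (63, 8).
Step 2: Apply the recurrence (x_{n+1}, y_{n+1}) = (x₁x_n + 62y₁y_n, x₁y_n + y₁x_n) repeatedly.
  From (x_1, y_1) = (63, 8): x_2 = 63·63 + 62·8·8 = 7937; y_2 = 63·8 + 8·63 = 1008.
  From (x_2, y_2) = (7937, 1008): x_3 = 63·7937 + 62·8·1008 = 999999; y_3 = 63·1008 + 8·7937 = 127000.
Step 3: Verify x_3² - 62·y_3² = 999998000001 - 999998000000 = 1 (should be 1). ✓

(x_1, y_1) = (63, 8); (x_3, y_3) = (999999, 127000).


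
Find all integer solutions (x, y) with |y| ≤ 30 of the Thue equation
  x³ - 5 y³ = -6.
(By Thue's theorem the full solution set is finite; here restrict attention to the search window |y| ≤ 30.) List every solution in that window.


The equation is x³ - 5y³ = -6. For fixed y, x³ = 5·y³ − 6, so a solution requires the RHS to be a perfect cube.
Strategy: iterate y from -30 to 30, compute RHS = 5·y³ − 6, and check whether it is a (positive or negative) perfect cube.
Check small values of y:
  y = 0: RHS = -6 is not a perfect cube.
  y = 1: RHS = -1 = (-1)³ ⇒ x = -1 works.
  y = -1: RHS = -11 is not a perfect cube.
  y = 2: RHS = 34 is not a perfect cube.
  y = -2: RHS = -46 is not a perfect cube.
  y = 3: RHS = 129 is not a perfect cube.
  y = -3: RHS = -141 is not a perfect cube.
Continuing the search up to |y| = 30 finds no further solutions beyond those listed.
Collected solutions: (-1, 1).

Solutions (with |y| ≤ 30): (-1, 1).


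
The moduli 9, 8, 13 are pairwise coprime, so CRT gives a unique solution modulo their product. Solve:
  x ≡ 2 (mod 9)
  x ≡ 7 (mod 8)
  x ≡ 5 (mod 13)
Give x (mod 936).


Moduli 9, 8, 13 are pairwise coprime; by CRT there is a unique solution modulo M = 9 · 8 · 13 = 936.
Solve pairwise, accumulating the modulus:
  Start with x ≡ 2 (mod 9).
  Combine with x ≡ 7 (mod 8): since gcd(9, 8) = 1, we get a unique residue mod 72.
    Write x = 2 + 9·t and substitute into x ≡ 7 (mod 8): 9·t ≡ 7 − 2 = 5 (mod 8).
    Reduce coefficients mod 8: 1·t ≡ 5 (mod 8).
    So t ≡ 5 (mod 8).
    Then x = 2 + 9·5 = 47, valid modulo lcm(9, 8) = 72: x ≡ 47 (mod 72).
  Combine with x ≡ 5 (mod 13): since gcd(72, 13) = 1, we get a unique residue mod 936.
    Write x = 47 + 72·t and substitute into x ≡ 5 (mod 13): 72·t ≡ 5 − 47 = -42 (mod 13).
    Reduce coefficients mod 13: 7·t ≡ 10 (mod 13).
    The inverse of 7 mod 13 is 2 (since 7·2 = 14 = 1·13 + 1), so t ≡ 2·10 = 20 ≡ 7 (mod 13).
    Then x = 47 + 72·7 = 551, valid modulo lcm(72, 13) = 936: x ≡ 551 (mod 936).
Verify: 551 mod 9 = 2 ✓, 551 mod 8 = 7 ✓, 551 mod 13 = 5 ✓.

x ≡ 551 (mod 936).
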